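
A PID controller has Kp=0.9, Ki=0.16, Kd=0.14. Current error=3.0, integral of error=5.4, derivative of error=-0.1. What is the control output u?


u = Kp*e + Ki*int(e) + Kd*de/dt
= 0.9*3.0 + 0.16*5.4 + 0.14*(-0.1)
= 2.7 + 0.864 + -0.014
= 3.55


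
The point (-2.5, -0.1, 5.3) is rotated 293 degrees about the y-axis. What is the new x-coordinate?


Rotation about y-axis: x' = x*cos(theta) + z*sin(theta)
= -2.5 * 0.3907 + 5.3 * -0.9205
= -5.8555


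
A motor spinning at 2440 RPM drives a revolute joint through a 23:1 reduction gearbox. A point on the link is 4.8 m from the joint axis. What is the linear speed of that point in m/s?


omega_motor = 2440 * 2*pi/60 = 255.5162 rad/s
omega_joint = omega_motor / 23 = 11.1094 rad/s
v = omega_joint * r = 11.1094 * 4.8
= 53.3251 m/s


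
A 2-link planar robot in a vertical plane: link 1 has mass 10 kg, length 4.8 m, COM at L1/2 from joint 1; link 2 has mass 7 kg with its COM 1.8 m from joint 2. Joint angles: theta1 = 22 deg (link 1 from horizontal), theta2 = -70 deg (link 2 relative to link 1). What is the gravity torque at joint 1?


Horizontal distance from joint 1 to link-1 COM:
  x_c1 = (L1/2)*cos(t1) = 2.4 * 0.9272 = 2.2252 m
Horizontal distance from joint 1 to link-2 COM:
  x_c2 = L1*cos(t1) + Lc2*cos(t1+t2)
       = 4.8*0.9272 + 1.8*0.6691 = 5.6549 m
tau1 = m1*g*x_c1 + m2*g*x_c2
     = 10*9.81*2.2252 + 7*9.81*5.6549
     = 218.2962 + 388.3232
     = 606.6194 Nm


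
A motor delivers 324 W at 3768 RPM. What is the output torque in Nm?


omega = 3768 * 2*pi/60 = 394.584 rad/s
tau = P / omega = 324 / 394.584
= 0.8211 Nm


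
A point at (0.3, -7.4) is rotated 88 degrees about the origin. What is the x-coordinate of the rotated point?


x' = x*cos(theta) - y*sin(theta)
cos(88 deg) = 0.0349, sin(88 deg) = 0.9994
x' = 0.3 * 0.0349 - -7.4 * 0.9994
= 0.0105 - -7.3955
= 7.406


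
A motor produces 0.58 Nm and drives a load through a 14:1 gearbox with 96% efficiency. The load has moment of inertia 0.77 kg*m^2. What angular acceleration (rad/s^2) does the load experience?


tau_out = tau_motor * N * eta
= 0.58 * 14 * 0.96 = 7.7952 Nm
alpha = tau_out / I = 7.7952 / 0.77
= 10.1236 rad/s^2


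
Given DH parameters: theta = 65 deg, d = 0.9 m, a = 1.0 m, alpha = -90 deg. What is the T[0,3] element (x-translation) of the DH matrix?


T[0,3] = a * cos(theta)
= 1.0 * cos(65 deg)
= 1.0 * 0.4226
= 0.4226


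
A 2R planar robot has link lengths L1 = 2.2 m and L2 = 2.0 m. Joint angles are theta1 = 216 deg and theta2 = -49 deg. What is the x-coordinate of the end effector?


Convert angles to radians: theta1 = 3.7699, theta2 = -0.8552
x = L1*cos(theta1) + L2*cos(theta1+theta2)
x = -1.7798 + -1.9487
x = -3.7286


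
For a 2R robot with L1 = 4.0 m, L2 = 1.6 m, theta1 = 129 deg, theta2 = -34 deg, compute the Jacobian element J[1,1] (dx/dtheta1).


J[1,1] = -L1*sin(t1) - L2*sin(t1+t2)
= -4.0*sin(129) - 1.6*sin(95)
= -4.7025


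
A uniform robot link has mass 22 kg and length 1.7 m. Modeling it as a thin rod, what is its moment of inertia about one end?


I = (1/3) * m * L^2
= (1/3) * 22 * 1.7^2
= 0.333333 * 22 * 2.89
= 21.1933 kg*m^2


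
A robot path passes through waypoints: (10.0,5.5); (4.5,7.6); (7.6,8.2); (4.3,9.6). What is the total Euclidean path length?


Segment lengths:
  seg1 = sqrt((-5.5)^2 + (2.1)^2) = 5.8873
  seg2 = sqrt((3.1)^2 + (0.6)^2) = 3.1575
  seg3 = sqrt((-3.3)^2 + (1.4)^2) = 3.5847
Total = 12.6295


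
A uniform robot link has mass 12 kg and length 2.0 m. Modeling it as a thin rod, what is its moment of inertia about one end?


I = (1/3) * m * L^2
= (1/3) * 12 * 2.0^2
= 0.333333 * 12 * 4.0
= 16.0 kg*m^2


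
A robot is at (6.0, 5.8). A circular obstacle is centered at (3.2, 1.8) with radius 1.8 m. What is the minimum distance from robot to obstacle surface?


center_dist = sqrt((6.0-3.2)^2 + (5.8-1.8)^2)
= sqrt(7.84 + 16.0)
= 4.8826
min_dist = center_dist - radius = 4.8826 - 1.8 = 3.0826 m


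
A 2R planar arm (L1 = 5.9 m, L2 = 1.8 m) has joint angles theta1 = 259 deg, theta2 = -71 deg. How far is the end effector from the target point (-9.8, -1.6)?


End effector via forward kinematics:
x = L1*cos(t1) + L2*cos(t1+t2) = -2.9083
y = L1*sin(t1) + L2*sin(t1+t2) = -6.0421
Distance to target:
d = sqrt((-9.8 - -2.9083)^2 + (-1.6 - -6.0421)^2)
= sqrt(47.4961 + 19.7324)
= 8.1993 m


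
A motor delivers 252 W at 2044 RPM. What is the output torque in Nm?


omega = 2044 * 2*pi/60 = 214.0472 rad/s
tau = P / omega = 252 / 214.0472
= 1.1773 Nm


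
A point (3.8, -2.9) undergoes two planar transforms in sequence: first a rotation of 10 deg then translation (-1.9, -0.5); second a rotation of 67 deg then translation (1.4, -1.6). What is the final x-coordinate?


After transform 1:
x1 = cos(10)*3.8 - sin(10)*-2.9 + -1.9 = 2.3458
y1 = sin(10)*3.8 + cos(10)*-2.9 + -0.5 = -2.6961
After transform 2:
x2 = cos(67)*2.3458 - sin(67)*-2.6961 + 1.4
= 4.7984


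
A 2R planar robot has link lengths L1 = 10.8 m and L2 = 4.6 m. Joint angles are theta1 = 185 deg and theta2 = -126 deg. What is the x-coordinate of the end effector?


Convert angles to radians: theta1 = 3.2289, theta2 = -2.1991
x = L1*cos(theta1) + L2*cos(theta1+theta2)
x = -10.7589 + 2.3692
x = -8.3897


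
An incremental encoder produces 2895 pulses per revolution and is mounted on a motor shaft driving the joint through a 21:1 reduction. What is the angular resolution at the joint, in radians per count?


counts per rev = 2895
effective counts at joint = 2895 * 21 = 60795
resolution = 2*pi / 60795
= 1.0335e-04 rad/count


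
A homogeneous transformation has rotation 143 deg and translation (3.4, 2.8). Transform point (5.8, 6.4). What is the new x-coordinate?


x' = cos(theta)*px - sin(theta)*py + tx
= -0.7986*5.8 - 0.6018*6.4 + 3.4
= -5.0837


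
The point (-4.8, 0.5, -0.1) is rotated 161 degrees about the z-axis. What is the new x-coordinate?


Rotation about z-axis: x' = x*cos(theta) - y*sin(theta)
= -4.8 * -0.9455 - 0.5 * 0.3256
= 4.3757


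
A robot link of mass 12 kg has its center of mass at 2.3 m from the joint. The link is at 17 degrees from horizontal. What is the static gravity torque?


tau = m*g*L*cos(angle)
= 12 * 9.81 * 2.3 * cos(17 deg)
= 12 * 9.81 * 2.3 * 0.9563
= 258.9253 Nm


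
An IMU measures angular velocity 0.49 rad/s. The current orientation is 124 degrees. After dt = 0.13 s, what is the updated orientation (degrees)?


delta_theta = w * dt = 0.49 * 0.13 = 0.0637 rad
= 3.6497 deg
theta_new = 124 + 3.6497 = 127.6497 deg


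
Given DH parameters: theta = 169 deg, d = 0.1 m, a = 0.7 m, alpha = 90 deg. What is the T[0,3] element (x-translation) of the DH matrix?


T[0,3] = a * cos(theta)
= 0.7 * cos(169 deg)
= 0.7 * -0.9816
= -0.6871


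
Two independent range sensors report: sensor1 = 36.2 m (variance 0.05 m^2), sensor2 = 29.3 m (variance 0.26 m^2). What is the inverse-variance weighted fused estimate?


w1 = (1/var1) / (1/var1 + 1/var2)
   = 20.0 / (20.0 + 3.8462) = 0.8387
w2 = 1 - w1 = 0.1613
fused = w1*s1 + w2*s2 = 30.3613 + 4.7258
= 35.0871 m


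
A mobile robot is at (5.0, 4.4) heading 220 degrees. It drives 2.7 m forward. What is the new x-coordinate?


x_new = x0 + d*cos(theta)
= 5.0 + 2.7*cos(220)
= 5.0 + -2.0683
= 2.9317


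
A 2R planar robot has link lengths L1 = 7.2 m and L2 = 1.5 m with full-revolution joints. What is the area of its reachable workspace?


r_max = L1 + L2 = 8.7 m
r_min = |L1 - L2| = 5.7 m
Area = pi*(r_max^2 - r_min^2)
= pi*(75.69 - 32.49)
= pi * 43.2
= 135.7168 m^2


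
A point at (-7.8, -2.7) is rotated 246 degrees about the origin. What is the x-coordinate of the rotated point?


x' = x*cos(theta) - y*sin(theta)
cos(246 deg) = -0.4067, sin(246 deg) = -0.9135
x' = -7.8 * -0.4067 - -2.7 * -0.9135
= 3.1725 - 2.4666
= 0.706


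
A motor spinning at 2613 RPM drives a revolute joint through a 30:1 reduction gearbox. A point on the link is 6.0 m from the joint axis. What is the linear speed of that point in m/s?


omega_motor = 2613 * 2*pi/60 = 273.6327 rad/s
omega_joint = omega_motor / 30 = 9.1211 rad/s
v = omega_joint * r = 9.1211 * 6.0
= 54.7265 m/s


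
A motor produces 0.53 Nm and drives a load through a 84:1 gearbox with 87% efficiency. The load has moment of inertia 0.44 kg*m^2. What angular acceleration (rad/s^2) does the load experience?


tau_out = tau_motor * N * eta
= 0.53 * 84 * 0.87 = 38.7324 Nm
alpha = tau_out / I = 38.7324 / 0.44
= 88.0282 rad/s^2


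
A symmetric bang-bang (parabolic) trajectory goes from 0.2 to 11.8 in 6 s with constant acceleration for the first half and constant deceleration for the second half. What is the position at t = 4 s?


Symmetric rest-to-rest: each phase covers (pf-p0)/2 in time T/2. 0.5*a*(T/2)^2 = (pf-p0)/2 => a = 4*(pf-p0)/T^2
a = 4*(11.8-0.2)/6^2 = 1.2889
t = 4 is in the deceleration phase (t > T/2).
p = pf - 0.5*a*(T-t)^2 = 11.8 - 0.5*1.2889*2^2
= 9.2222


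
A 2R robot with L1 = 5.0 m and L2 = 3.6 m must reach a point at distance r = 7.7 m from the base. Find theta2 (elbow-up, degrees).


cos(theta2) = (r^2 - L1^2 - L2^2) / (2*L1*L2)
cos(theta2) = (59.29 - 25.0 - 12.96) / 36.0
cos(theta2) = 0.5925
theta2 = 53.6654 degrees


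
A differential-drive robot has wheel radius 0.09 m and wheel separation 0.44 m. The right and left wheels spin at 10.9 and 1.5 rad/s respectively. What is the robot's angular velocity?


vR = r*wR = 0.09*10.9 = 0.981 m/s
vL = r*wL = 0.09*1.5 = 0.135 m/s
v = (vR+vL)/2 = 0.558 m/s
omega = (vR-vL)/L = 1.9227 rad/s
angular velocity = 1.9227 rad/s


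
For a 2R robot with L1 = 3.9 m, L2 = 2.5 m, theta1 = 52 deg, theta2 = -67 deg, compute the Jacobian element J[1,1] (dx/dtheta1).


J[1,1] = -L1*sin(t1) - L2*sin(t1+t2)
= -3.9*sin(52) - 2.5*sin(-15)
= -2.4262


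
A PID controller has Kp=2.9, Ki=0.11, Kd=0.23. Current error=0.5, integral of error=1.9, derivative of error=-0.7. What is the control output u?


u = Kp*e + Ki*int(e) + Kd*de/dt
= 2.9*0.5 + 0.11*1.9 + 0.23*(-0.7)
= 1.45 + 0.209 + -0.161
= 1.498


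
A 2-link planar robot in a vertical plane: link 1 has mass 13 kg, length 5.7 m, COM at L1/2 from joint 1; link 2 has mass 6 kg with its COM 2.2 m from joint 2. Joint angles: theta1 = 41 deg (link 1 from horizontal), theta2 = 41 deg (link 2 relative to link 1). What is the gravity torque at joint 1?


Horizontal distance from joint 1 to link-1 COM:
  x_c1 = (L1/2)*cos(t1) = 2.85 * 0.7547 = 2.1509 m
Horizontal distance from joint 1 to link-2 COM:
  x_c2 = L1*cos(t1) + Lc2*cos(t1+t2)
       = 5.7*0.7547 + 2.2*0.1392 = 4.608 m
tau1 = m1*g*x_c1 + m2*g*x_c2
     = 13*9.81*2.1509 + 6*9.81*4.608
     = 274.3071 + 271.2284
     = 545.5355 Nm


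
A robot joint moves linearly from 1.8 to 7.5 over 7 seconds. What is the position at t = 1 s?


s = t/T = 1/7 = 0.1429
p(t) = p0 + (pf-p0)*s
= 1.8 + (7.5 - 1.8) * 0.1429
= 2.6143


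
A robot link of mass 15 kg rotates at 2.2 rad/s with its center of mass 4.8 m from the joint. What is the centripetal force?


F = m * omega^2 * r
= 15 * 2.2^2 * 4.8
= 15 * 4.84 * 4.8
= 348.48 N


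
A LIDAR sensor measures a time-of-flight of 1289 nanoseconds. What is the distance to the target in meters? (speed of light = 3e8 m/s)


tof = 1289 ns = 1.289e-06 s
dist = c * tof / 2
= 3e8 * 1.289e-06 / 2
= 193.35 m


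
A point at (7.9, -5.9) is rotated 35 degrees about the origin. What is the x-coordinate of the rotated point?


x' = x*cos(theta) - y*sin(theta)
cos(35 deg) = 0.8192, sin(35 deg) = 0.5736
x' = 7.9 * 0.8192 - -5.9 * 0.5736
= 6.4713 - -3.3841
= 9.8554


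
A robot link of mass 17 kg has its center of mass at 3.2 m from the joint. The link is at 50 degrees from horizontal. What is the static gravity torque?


tau = m*g*L*cos(angle)
= 17 * 9.81 * 3.2 * cos(50 deg)
= 17 * 9.81 * 3.2 * 0.6428
= 343.0326 Nm


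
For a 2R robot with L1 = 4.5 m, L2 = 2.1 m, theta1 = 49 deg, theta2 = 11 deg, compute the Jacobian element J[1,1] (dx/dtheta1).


J[1,1] = -L1*sin(t1) - L2*sin(t1+t2)
= -4.5*sin(49) - 2.1*sin(60)
= -5.2148


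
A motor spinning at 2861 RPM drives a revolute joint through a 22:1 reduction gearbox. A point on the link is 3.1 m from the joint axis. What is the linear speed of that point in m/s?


omega_motor = 2861 * 2*pi/60 = 299.6032 rad/s
omega_joint = omega_motor / 22 = 13.6183 rad/s
v = omega_joint * r = 13.6183 * 3.1
= 42.2168 m/s


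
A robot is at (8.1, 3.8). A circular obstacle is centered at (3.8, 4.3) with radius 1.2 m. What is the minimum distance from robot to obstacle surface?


center_dist = sqrt((8.1-3.8)^2 + (3.8-4.3)^2)
= sqrt(18.49 + 0.25)
= 4.329
min_dist = center_dist - radius = 4.329 - 1.2 = 3.129 m


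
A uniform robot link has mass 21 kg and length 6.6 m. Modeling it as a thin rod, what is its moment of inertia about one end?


I = (1/3) * m * L^2
= (1/3) * 21 * 6.6^2
= 0.333333 * 21 * 43.56
= 304.92 kg*m^2


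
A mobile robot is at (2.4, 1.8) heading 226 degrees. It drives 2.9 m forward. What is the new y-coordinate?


y_new = y0 + d*sin(theta)
= 1.8 + 2.9*sin(226)
= 1.8 + -2.0861
= -0.2861


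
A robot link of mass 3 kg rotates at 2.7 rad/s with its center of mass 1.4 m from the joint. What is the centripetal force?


F = m * omega^2 * r
= 3 * 2.7^2 * 1.4
= 3 * 7.29 * 1.4
= 30.618 N


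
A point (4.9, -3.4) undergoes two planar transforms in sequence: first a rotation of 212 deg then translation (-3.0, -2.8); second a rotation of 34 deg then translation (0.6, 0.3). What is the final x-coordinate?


After transform 1:
x1 = cos(212)*4.9 - sin(212)*-3.4 + -3.0 = -8.9572
y1 = sin(212)*4.9 + cos(212)*-3.4 + -2.8 = -2.5132
After transform 2:
x2 = cos(34)*-8.9572 - sin(34)*-2.5132 + 0.6
= -5.4204


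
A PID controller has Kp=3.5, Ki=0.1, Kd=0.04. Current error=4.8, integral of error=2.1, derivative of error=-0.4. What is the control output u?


u = Kp*e + Ki*int(e) + Kd*de/dt
= 3.5*4.8 + 0.1*2.1 + 0.04*(-0.4)
= 16.8 + 0.21 + -0.016
= 16.994


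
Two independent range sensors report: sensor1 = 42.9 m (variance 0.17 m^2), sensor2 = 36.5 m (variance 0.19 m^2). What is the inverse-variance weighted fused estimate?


w1 = (1/var1) / (1/var1 + 1/var2)
   = 5.8824 / (5.8824 + 5.2632) = 0.5278
w2 = 1 - w1 = 0.4722
fused = w1*s1 + w2*s2 = 22.6417 + 17.2361
= 39.8778 m


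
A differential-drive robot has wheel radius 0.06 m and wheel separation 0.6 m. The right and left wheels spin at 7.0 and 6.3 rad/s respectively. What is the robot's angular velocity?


vR = r*wR = 0.06*7.0 = 0.42 m/s
vL = r*wL = 0.06*6.3 = 0.378 m/s
v = (vR+vL)/2 = 0.399 m/s
omega = (vR-vL)/L = 0.07 rad/s
angular velocity = 0.07 rad/s


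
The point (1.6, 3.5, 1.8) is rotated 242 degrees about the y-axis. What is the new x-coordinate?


Rotation about y-axis: x' = x*cos(theta) + z*sin(theta)
= 1.6 * -0.4695 + 1.8 * -0.8829
= -2.3405


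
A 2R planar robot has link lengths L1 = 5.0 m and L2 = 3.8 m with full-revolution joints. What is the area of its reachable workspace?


r_max = L1 + L2 = 8.8 m
r_min = |L1 - L2| = 1.2 m
Area = pi*(r_max^2 - r_min^2)
= pi*(77.44 - 1.44)
= pi * 76.0
= 238.761 m^2


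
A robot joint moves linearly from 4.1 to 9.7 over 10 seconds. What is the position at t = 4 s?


s = t/T = 4/10 = 0.4
p(t) = p0 + (pf-p0)*s
= 4.1 + (9.7 - 4.1) * 0.4
= 6.34


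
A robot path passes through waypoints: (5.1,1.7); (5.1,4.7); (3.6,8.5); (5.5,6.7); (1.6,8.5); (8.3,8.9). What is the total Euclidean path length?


Segment lengths:
  seg1 = sqrt((0.0)^2 + (3.0)^2) = 3.0
  seg2 = sqrt((-1.5)^2 + (3.8)^2) = 4.0853
  seg3 = sqrt((1.9)^2 + (-1.8)^2) = 2.6173
  seg4 = sqrt((-3.9)^2 + (1.8)^2) = 4.2953
  seg5 = sqrt((6.7)^2 + (0.4)^2) = 6.7119
Total = 20.7099


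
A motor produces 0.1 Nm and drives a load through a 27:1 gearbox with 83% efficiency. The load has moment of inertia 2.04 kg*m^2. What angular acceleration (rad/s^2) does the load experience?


tau_out = tau_motor * N * eta
= 0.1 * 27 * 0.83 = 2.241 Nm
alpha = tau_out / I = 2.241 / 2.04
= 1.0985 rad/s^2


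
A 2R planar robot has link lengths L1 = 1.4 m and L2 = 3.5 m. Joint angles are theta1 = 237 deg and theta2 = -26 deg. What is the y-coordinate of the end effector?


Convert angles to radians: theta1 = 4.1364, theta2 = -0.4538
y = L1*sin(theta1) + L2*sin(theta1+theta2)
y = -1.1741 + -1.8026
y = -2.9768


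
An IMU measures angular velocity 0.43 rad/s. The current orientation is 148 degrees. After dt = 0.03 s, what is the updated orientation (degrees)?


delta_theta = w * dt = 0.43 * 0.03 = 0.0129 rad
= 0.7391 deg
theta_new = 148 + 0.7391 = 148.7391 deg


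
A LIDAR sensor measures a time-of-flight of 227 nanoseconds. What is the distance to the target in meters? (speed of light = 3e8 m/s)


tof = 227 ns = 2.27e-07 s
dist = c * tof / 2
= 3e8 * 2.27e-07 / 2
= 34.05 m


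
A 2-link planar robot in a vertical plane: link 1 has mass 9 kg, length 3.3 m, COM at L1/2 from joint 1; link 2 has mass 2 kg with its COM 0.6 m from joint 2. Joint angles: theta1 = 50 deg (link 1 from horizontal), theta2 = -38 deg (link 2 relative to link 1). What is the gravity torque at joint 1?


Horizontal distance from joint 1 to link-1 COM:
  x_c1 = (L1/2)*cos(t1) = 1.65 * 0.6428 = 1.0606 m
Horizontal distance from joint 1 to link-2 COM:
  x_c2 = L1*cos(t1) + Lc2*cos(t1+t2)
       = 3.3*0.6428 + 0.6*0.9781 = 2.7081 m
tau1 = m1*g*x_c1 + m2*g*x_c2
     = 9*9.81*1.0606 + 2*9.81*2.7081
     = 93.6403 + 53.1327
     = 146.773 Nm


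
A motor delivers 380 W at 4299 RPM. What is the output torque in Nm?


omega = 4299 * 2*pi/60 = 450.1902 rad/s
tau = P / omega = 380 / 450.1902
= 0.8441 Nm


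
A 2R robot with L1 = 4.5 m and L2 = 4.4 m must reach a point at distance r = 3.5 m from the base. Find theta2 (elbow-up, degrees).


cos(theta2) = (r^2 - L1^2 - L2^2) / (2*L1*L2)
cos(theta2) = (12.25 - 20.25 - 19.36) / 39.6
cos(theta2) = -0.690909
theta2 = 133.7021 degrees


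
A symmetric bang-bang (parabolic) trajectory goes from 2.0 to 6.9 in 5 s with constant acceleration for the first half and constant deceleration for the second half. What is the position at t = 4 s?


Symmetric rest-to-rest: each phase covers (pf-p0)/2 in time T/2. 0.5*a*(T/2)^2 = (pf-p0)/2 => a = 4*(pf-p0)/T^2
a = 4*(6.9-2.0)/5^2 = 0.784
t = 4 is in the deceleration phase (t > T/2).
p = pf - 0.5*a*(T-t)^2 = 6.9 - 0.5*0.784*1^2
= 6.508


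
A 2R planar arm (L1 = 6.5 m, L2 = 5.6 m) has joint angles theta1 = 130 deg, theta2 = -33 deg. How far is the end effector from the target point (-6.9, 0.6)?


End effector via forward kinematics:
x = L1*cos(t1) + L2*cos(t1+t2) = -4.8606
y = L1*sin(t1) + L2*sin(t1+t2) = 10.5375
Distance to target:
d = sqrt((-6.9 - -4.8606)^2 + (0.6 - 10.5375)^2)
= sqrt(4.1592 + 98.7548)
= 10.1447 m


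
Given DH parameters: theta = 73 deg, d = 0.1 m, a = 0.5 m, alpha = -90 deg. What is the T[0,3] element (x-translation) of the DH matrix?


T[0,3] = a * cos(theta)
= 0.5 * cos(73 deg)
= 0.5 * 0.2924
= 0.1462


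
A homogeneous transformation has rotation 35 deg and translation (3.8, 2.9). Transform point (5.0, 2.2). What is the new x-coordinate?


x' = cos(theta)*px - sin(theta)*py + tx
= 0.8192*5.0 - 0.5736*2.2 + 3.8
= 6.6339


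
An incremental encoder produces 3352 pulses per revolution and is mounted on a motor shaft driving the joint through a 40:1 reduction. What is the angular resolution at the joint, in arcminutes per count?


counts per rev = 3352
effective counts at joint = 3352 * 40 = 134080
resolution = 360*60 / 134080
= 0.1611 arcmin/count


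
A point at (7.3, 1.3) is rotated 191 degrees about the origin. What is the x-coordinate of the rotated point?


x' = x*cos(theta) - y*sin(theta)
cos(191 deg) = -0.9816, sin(191 deg) = -0.1908
x' = 7.3 * -0.9816 - 1.3 * -0.1908
= -7.1659 - -0.2481
= -6.9178


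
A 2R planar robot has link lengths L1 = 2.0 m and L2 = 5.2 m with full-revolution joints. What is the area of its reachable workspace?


r_max = L1 + L2 = 7.2 m
r_min = |L1 - L2| = 3.2 m
Area = pi*(r_max^2 - r_min^2)
= pi*(51.84 - 10.24)
= pi * 41.6
= 130.6903 m^2


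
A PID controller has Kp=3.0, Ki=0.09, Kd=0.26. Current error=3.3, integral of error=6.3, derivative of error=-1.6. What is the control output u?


u = Kp*e + Ki*int(e) + Kd*de/dt
= 3.0*3.3 + 0.09*6.3 + 0.26*(-1.6)
= 9.9 + 0.567 + -0.416
= 10.051


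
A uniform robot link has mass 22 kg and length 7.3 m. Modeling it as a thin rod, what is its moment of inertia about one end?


I = (1/3) * m * L^2
= (1/3) * 22 * 7.3^2
= 0.333333 * 22 * 53.29
= 390.7933 kg*m^2


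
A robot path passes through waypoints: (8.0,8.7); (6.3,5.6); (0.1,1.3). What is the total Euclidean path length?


Segment lengths:
  seg1 = sqrt((-1.7)^2 + (-3.1)^2) = 3.5355
  seg2 = sqrt((-6.2)^2 + (-4.3)^2) = 7.5452
Total = 11.0807


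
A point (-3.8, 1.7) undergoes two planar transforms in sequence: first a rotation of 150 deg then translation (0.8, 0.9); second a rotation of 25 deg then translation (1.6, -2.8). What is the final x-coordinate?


After transform 1:
x1 = cos(150)*-3.8 - sin(150)*1.7 + 0.8 = 3.2409
y1 = sin(150)*-3.8 + cos(150)*1.7 + 0.9 = -2.4722
After transform 2:
x2 = cos(25)*3.2409 - sin(25)*-2.4722 + 1.6
= 5.5821


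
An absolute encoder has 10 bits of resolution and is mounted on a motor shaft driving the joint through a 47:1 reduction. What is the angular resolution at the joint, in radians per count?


counts = 2^10 = 1024
effective counts at joint = 1024 * 47 = 48128
resolution = 2*pi / 48128
= 1.3055e-04 rad/count


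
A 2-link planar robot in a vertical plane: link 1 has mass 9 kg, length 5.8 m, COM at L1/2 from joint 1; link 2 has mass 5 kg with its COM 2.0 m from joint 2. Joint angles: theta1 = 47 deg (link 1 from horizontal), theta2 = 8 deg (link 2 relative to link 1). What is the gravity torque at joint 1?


Horizontal distance from joint 1 to link-1 COM:
  x_c1 = (L1/2)*cos(t1) = 2.9 * 0.682 = 1.9778 m
Horizontal distance from joint 1 to link-2 COM:
  x_c2 = L1*cos(t1) + Lc2*cos(t1+t2)
       = 5.8*0.682 + 2.0*0.5736 = 5.1027 m
tau1 = m1*g*x_c1 + m2*g*x_c2
     = 9*9.81*1.9778 + 5*9.81*5.1027
     = 174.6195 + 250.2896
     = 424.9091 Nm


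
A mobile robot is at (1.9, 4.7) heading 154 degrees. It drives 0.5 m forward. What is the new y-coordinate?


y_new = y0 + d*sin(theta)
= 4.7 + 0.5*sin(154)
= 4.7 + 0.2192
= 4.9192


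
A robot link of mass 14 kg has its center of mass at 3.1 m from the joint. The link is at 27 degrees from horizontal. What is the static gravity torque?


tau = m*g*L*cos(angle)
= 14 * 9.81 * 3.1 * cos(27 deg)
= 14 * 9.81 * 3.1 * 0.891
= 379.3496 Nm


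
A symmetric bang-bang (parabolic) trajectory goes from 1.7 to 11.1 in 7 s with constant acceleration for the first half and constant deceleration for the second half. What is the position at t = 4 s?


Symmetric rest-to-rest: each phase covers (pf-p0)/2 in time T/2. 0.5*a*(T/2)^2 = (pf-p0)/2 => a = 4*(pf-p0)/T^2
a = 4*(11.1-1.7)/7^2 = 0.7673
t = 4 is in the deceleration phase (t > T/2).
p = pf - 0.5*a*(T-t)^2 = 11.1 - 0.5*0.7673*3^2
= 7.6469


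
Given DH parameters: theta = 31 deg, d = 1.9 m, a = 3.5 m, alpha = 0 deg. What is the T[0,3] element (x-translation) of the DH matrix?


T[0,3] = a * cos(theta)
= 3.5 * cos(31 deg)
= 3.5 * 0.8572
= 3.0001


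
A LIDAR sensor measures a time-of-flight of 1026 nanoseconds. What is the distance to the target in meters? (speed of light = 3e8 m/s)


tof = 1026 ns = 1.026e-06 s
dist = c * tof / 2
= 3e8 * 1.026e-06 / 2
= 153.9 m


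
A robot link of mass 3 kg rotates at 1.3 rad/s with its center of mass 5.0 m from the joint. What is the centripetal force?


F = m * omega^2 * r
= 3 * 1.3^2 * 5.0
= 3 * 1.69 * 5.0
= 25.35 N


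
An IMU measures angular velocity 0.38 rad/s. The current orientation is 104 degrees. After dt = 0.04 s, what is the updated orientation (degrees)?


delta_theta = w * dt = 0.38 * 0.04 = 0.0152 rad
= 0.8709 deg
theta_new = 104 + 0.8709 = 104.8709 deg


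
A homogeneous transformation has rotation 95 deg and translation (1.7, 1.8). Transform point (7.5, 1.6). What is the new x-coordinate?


x' = cos(theta)*px - sin(theta)*py + tx
= -0.0872*7.5 - 0.9962*1.6 + 1.7
= -0.5476


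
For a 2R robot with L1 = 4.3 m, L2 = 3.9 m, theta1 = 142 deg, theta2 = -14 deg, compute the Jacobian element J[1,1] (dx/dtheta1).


J[1,1] = -L1*sin(t1) - L2*sin(t1+t2)
= -4.3*sin(142) - 3.9*sin(128)
= -5.7206


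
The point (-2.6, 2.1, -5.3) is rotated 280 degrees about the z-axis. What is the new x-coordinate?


Rotation about z-axis: x' = x*cos(theta) - y*sin(theta)
= -2.6 * 0.1736 - 2.1 * -0.9848
= 1.6166


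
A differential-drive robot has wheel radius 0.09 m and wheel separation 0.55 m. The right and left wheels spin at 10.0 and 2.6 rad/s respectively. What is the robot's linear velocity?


vR = r*wR = 0.09*10.0 = 0.9 m/s
vL = r*wL = 0.09*2.6 = 0.234 m/s
v = (vR+vL)/2 = 0.567 m/s
omega = (vR-vL)/L = 1.2109 rad/s
linear velocity = 0.567 m/s


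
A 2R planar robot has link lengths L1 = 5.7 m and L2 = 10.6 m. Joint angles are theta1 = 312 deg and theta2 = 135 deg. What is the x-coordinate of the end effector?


Convert angles to radians: theta1 = 5.4454, theta2 = 2.3562
x = L1*cos(theta1) + L2*cos(theta1+theta2)
x = 3.814 + 0.5548
x = 4.3688


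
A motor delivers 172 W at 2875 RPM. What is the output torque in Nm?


omega = 2875 * 2*pi/60 = 301.0693 rad/s
tau = P / omega = 172 / 301.0693
= 0.5713 Nm


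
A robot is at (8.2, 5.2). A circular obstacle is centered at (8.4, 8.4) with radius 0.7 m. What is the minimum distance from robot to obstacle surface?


center_dist = sqrt((8.2-8.4)^2 + (5.2-8.4)^2)
= sqrt(0.04 + 10.24)
= 3.2062
min_dist = center_dist - radius = 3.2062 - 0.7 = 2.5062 m


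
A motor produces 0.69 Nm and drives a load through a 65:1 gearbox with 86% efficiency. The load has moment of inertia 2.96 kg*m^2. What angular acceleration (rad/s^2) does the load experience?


tau_out = tau_motor * N * eta
= 0.69 * 65 * 0.86 = 38.571 Nm
alpha = tau_out / I = 38.571 / 2.96
= 13.0307 rad/s^2


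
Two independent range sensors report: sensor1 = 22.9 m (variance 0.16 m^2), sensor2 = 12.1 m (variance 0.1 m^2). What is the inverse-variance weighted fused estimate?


w1 = (1/var1) / (1/var1 + 1/var2)
   = 6.25 / (6.25 + 10.0) = 0.3846
w2 = 1 - w1 = 0.6154
fused = w1*s1 + w2*s2 = 8.8077 + 7.4462
= 16.2538 m


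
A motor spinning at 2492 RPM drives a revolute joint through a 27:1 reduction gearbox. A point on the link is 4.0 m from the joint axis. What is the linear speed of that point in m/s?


omega_motor = 2492 * 2*pi/60 = 260.9616 rad/s
omega_joint = omega_motor / 27 = 9.6652 rad/s
v = omega_joint * r = 9.6652 * 4.0
= 38.661 m/s


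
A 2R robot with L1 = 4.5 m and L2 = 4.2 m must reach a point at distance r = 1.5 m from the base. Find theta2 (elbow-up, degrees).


cos(theta2) = (r^2 - L1^2 - L2^2) / (2*L1*L2)
cos(theta2) = (2.25 - 20.25 - 17.64) / 37.8
cos(theta2) = -0.942857
theta2 = 160.537 degrees


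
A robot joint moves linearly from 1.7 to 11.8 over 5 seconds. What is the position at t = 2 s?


s = t/T = 2/5 = 0.4
p(t) = p0 + (pf-p0)*s
= 1.7 + (11.8 - 1.7) * 0.4
= 5.74


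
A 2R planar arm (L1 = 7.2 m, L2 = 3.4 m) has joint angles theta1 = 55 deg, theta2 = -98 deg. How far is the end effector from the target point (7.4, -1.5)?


End effector via forward kinematics:
x = L1*cos(t1) + L2*cos(t1+t2) = 6.6164
y = L1*sin(t1) + L2*sin(t1+t2) = 3.5791
Distance to target:
d = sqrt((7.4 - 6.6164)^2 + (-1.5 - 3.5791)^2)
= sqrt(0.6141 + 25.7973)
= 5.1392 m


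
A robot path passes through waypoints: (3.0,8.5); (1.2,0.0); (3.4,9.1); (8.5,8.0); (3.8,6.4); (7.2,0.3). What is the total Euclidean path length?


Segment lengths:
  seg1 = sqrt((-1.8)^2 + (-8.5)^2) = 8.6885
  seg2 = sqrt((2.2)^2 + (9.1)^2) = 9.3622
  seg3 = sqrt((5.1)^2 + (-1.1)^2) = 5.2173
  seg4 = sqrt((-4.7)^2 + (-1.6)^2) = 4.9649
  seg5 = sqrt((3.4)^2 + (-6.1)^2) = 6.9836
Total = 35.2164


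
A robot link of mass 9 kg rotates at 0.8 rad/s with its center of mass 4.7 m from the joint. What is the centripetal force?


F = m * omega^2 * r
= 9 * 0.8^2 * 4.7
= 9 * 0.64 * 4.7
= 27.072 N


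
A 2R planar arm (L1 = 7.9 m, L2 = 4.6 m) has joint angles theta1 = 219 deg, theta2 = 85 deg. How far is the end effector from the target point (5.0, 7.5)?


End effector via forward kinematics:
x = L1*cos(t1) + L2*cos(t1+t2) = -3.5672
y = L1*sin(t1) + L2*sin(t1+t2) = -8.7852
Distance to target:
d = sqrt((5.0 - -3.5672)^2 + (7.5 - -8.7852)^2)
= sqrt(73.3963 + 265.2079)
= 18.4012 m


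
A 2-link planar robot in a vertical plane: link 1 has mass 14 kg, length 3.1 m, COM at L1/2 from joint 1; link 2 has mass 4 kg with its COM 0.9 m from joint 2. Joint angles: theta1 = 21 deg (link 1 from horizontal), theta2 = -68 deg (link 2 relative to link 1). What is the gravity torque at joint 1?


Horizontal distance from joint 1 to link-1 COM:
  x_c1 = (L1/2)*cos(t1) = 1.55 * 0.9336 = 1.447 m
Horizontal distance from joint 1 to link-2 COM:
  x_c2 = L1*cos(t1) + Lc2*cos(t1+t2)
       = 3.1*0.9336 + 0.9*0.682 = 3.5079 m
tau1 = m1*g*x_c1 + m2*g*x_c2
     = 14*9.81*1.447 + 4*9.81*3.5079
     = 198.7378 + 137.6499
     = 336.3877 Nm


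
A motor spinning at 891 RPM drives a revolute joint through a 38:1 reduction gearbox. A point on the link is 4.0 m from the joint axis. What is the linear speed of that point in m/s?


omega_motor = 891 * 2*pi/60 = 93.3053 rad/s
omega_joint = omega_motor / 38 = 2.4554 rad/s
v = omega_joint * r = 2.4554 * 4.0
= 9.8216 m/s


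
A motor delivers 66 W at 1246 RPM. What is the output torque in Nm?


omega = 1246 * 2*pi/60 = 130.4808 rad/s
tau = P / omega = 66 / 130.4808
= 0.5058 Nm


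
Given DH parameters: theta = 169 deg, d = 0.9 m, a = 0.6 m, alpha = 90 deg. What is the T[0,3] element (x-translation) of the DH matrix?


T[0,3] = a * cos(theta)
= 0.6 * cos(169 deg)
= 0.6 * -0.9816
= -0.589


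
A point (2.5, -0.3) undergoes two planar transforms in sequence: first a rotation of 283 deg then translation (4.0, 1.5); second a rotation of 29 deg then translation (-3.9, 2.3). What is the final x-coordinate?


After transform 1:
x1 = cos(283)*2.5 - sin(283)*-0.3 + 4.0 = 4.2701
y1 = sin(283)*2.5 + cos(283)*-0.3 + 1.5 = -1.0034
After transform 2:
x2 = cos(29)*4.2701 - sin(29)*-1.0034 + -3.9
= 0.3211


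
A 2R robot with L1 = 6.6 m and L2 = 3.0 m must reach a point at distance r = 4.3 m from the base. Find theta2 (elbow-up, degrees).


cos(theta2) = (r^2 - L1^2 - L2^2) / (2*L1*L2)
cos(theta2) = (18.49 - 43.56 - 9.0) / 39.6
cos(theta2) = -0.860354
theta2 = 149.3563 degrees


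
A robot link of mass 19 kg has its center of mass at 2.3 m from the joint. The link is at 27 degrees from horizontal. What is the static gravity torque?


tau = m*g*L*cos(angle)
= 19 * 9.81 * 2.3 * cos(27 deg)
= 19 * 9.81 * 2.3 * 0.891
= 381.9718 Nm


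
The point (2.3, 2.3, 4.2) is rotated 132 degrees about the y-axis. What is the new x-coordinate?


Rotation about y-axis: x' = x*cos(theta) + z*sin(theta)
= 2.3 * -0.6691 + 4.2 * 0.7431
= 1.5822


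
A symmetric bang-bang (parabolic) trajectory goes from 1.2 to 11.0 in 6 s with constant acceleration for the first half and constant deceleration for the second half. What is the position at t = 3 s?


Symmetric rest-to-rest: each phase covers (pf-p0)/2 in time T/2. 0.5*a*(T/2)^2 = (pf-p0)/2 => a = 4*(pf-p0)/T^2
a = 4*(11.0-1.2)/6^2 = 1.0889
t = 3 is in the acceleration phase (t <= T/2).
p = p0 + 0.5*a*t^2 = 1.2 + 0.5*1.0889*3^2
= 6.1


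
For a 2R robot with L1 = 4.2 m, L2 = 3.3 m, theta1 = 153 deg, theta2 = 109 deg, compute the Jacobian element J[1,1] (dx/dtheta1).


J[1,1] = -L1*sin(t1) - L2*sin(t1+t2)
= -4.2*sin(153) - 3.3*sin(262)
= 1.3611


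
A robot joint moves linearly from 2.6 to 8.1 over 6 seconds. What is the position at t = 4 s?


s = t/T = 4/6 = 0.6667
p(t) = p0 + (pf-p0)*s
= 2.6 + (8.1 - 2.6) * 0.6667
= 6.2667


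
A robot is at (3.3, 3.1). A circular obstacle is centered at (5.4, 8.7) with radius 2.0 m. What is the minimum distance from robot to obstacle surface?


center_dist = sqrt((3.3-5.4)^2 + (3.1-8.7)^2)
= sqrt(4.41 + 31.36)
= 5.9808
min_dist = center_dist - radius = 5.9808 - 2.0 = 3.9808 m


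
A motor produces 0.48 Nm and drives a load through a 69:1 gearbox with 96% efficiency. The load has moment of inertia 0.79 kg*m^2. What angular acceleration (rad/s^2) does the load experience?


tau_out = tau_motor * N * eta
= 0.48 * 69 * 0.96 = 31.7952 Nm
alpha = tau_out / I = 31.7952 / 0.79
= 40.2471 rad/s^2


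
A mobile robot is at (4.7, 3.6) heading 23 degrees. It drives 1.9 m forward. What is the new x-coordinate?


x_new = x0 + d*cos(theta)
= 4.7 + 1.9*cos(23)
= 4.7 + 1.749
= 6.449


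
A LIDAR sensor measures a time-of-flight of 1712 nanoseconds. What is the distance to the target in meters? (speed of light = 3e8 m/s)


tof = 1712 ns = 1.712e-06 s
dist = c * tof / 2
= 3e8 * 1.712e-06 / 2
= 256.8 m


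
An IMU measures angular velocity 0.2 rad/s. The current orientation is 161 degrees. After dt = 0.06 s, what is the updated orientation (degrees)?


delta_theta = w * dt = 0.2 * 0.06 = 0.012 rad
= 0.6875 deg
theta_new = 161 + 0.6875 = 161.6875 deg


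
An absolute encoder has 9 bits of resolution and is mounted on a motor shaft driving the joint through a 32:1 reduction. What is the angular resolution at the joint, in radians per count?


counts = 2^9 = 512
effective counts at joint = 512 * 32 = 16384
resolution = 2*pi / 16384
= 3.8350e-04 rad/count


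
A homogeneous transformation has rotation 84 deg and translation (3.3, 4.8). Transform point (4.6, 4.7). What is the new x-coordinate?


x' = cos(theta)*px - sin(theta)*py + tx
= 0.1045*4.6 - 0.9945*4.7 + 3.3
= -0.8934


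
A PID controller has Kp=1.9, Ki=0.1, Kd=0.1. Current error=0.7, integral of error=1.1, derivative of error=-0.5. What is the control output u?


u = Kp*e + Ki*int(e) + Kd*de/dt
= 1.9*0.7 + 0.1*1.1 + 0.1*(-0.5)
= 1.33 + 0.11 + -0.05
= 1.39


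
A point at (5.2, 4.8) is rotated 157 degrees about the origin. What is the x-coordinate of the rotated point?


x' = x*cos(theta) - y*sin(theta)
cos(157 deg) = -0.9205, sin(157 deg) = 0.3907
x' = 5.2 * -0.9205 - 4.8 * 0.3907
= -4.7866 - 1.8755
= -6.6621


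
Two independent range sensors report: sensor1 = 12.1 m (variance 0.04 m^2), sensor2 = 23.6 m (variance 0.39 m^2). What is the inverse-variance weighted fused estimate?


w1 = (1/var1) / (1/var1 + 1/var2)
   = 25.0 / (25.0 + 2.5641) = 0.907
w2 = 1 - w1 = 0.093
fused = w1*s1 + w2*s2 = 10.9744 + 2.1953
= 13.1698 m


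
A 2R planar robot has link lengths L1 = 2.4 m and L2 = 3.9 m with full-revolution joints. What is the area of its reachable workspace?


r_max = L1 + L2 = 6.3 m
r_min = |L1 - L2| = 1.5 m
Area = pi*(r_max^2 - r_min^2)
= pi*(39.69 - 2.25)
= pi * 37.44
= 117.6212 m^2


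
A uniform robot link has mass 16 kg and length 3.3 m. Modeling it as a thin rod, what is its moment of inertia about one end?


I = (1/3) * m * L^2
= (1/3) * 16 * 3.3^2
= 0.333333 * 16 * 10.89
= 58.08 kg*m^2


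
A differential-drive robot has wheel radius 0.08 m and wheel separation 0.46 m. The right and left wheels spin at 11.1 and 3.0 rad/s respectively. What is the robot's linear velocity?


vR = r*wR = 0.08*11.1 = 0.888 m/s
vL = r*wL = 0.08*3.0 = 0.24 m/s
v = (vR+vL)/2 = 0.564 m/s
omega = (vR-vL)/L = 1.4087 rad/s
linear velocity = 0.564 m/s


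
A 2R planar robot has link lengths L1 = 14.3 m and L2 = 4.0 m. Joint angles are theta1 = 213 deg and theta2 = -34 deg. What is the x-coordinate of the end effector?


Convert angles to radians: theta1 = 3.7176, theta2 = -0.5934
x = L1*cos(theta1) + L2*cos(theta1+theta2)
x = -11.993 + -3.9994
x = -15.9924


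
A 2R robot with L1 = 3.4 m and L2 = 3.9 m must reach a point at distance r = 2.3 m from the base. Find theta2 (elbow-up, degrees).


cos(theta2) = (r^2 - L1^2 - L2^2) / (2*L1*L2)
cos(theta2) = (5.29 - 11.56 - 15.21) / 26.52
cos(theta2) = -0.809955
theta2 = 144.0915 degrees


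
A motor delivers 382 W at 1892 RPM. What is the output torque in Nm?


omega = 1892 * 2*pi/60 = 198.1298 rad/s
tau = P / omega = 382 / 198.1298
= 1.928 Nm


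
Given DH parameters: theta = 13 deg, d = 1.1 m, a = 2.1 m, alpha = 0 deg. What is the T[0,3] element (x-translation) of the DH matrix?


T[0,3] = a * cos(theta)
= 2.1 * cos(13 deg)
= 2.1 * 0.9744
= 2.0462


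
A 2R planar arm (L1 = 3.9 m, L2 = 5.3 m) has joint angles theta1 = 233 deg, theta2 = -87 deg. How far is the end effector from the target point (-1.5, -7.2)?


End effector via forward kinematics:
x = L1*cos(t1) + L2*cos(t1+t2) = -6.741
y = L1*sin(t1) + L2*sin(t1+t2) = -0.151
Distance to target:
d = sqrt((-1.5 - -6.741)^2 + (-7.2 - -0.151)^2)
= sqrt(27.4678 + 49.689)
= 8.7839 m


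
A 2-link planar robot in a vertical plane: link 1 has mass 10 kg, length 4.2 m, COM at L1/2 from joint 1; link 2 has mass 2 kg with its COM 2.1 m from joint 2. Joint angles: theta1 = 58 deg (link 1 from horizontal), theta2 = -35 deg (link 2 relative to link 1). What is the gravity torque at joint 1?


Horizontal distance from joint 1 to link-1 COM:
  x_c1 = (L1/2)*cos(t1) = 2.1 * 0.5299 = 1.1128 m
Horizontal distance from joint 1 to link-2 COM:
  x_c2 = L1*cos(t1) + Lc2*cos(t1+t2)
       = 4.2*0.5299 + 2.1*0.9205 = 4.1587 m
tau1 = m1*g*x_c1 + m2*g*x_c2
     = 10*9.81*1.1128 + 2*9.81*4.1587
     = 109.1687 + 81.5941
     = 190.7628 Nm


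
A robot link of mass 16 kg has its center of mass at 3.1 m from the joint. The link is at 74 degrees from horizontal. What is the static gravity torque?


tau = m*g*L*cos(angle)
= 16 * 9.81 * 3.1 * cos(74 deg)
= 16 * 9.81 * 3.1 * 0.2756
= 134.1185 Nm


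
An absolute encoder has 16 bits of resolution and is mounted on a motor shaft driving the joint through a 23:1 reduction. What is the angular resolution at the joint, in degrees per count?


counts = 2^16 = 65536
effective counts at joint = 65536 * 23 = 1507328
resolution = 360 / 1507328
= 2.3883e-04 deg/count


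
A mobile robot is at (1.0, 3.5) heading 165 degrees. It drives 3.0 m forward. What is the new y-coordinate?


y_new = y0 + d*sin(theta)
= 3.5 + 3.0*sin(165)
= 3.5 + 0.7765
= 4.2765


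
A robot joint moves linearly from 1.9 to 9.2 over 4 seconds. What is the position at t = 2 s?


s = t/T = 2/4 = 0.5
p(t) = p0 + (pf-p0)*s
= 1.9 + (9.2 - 1.9) * 0.5
= 5.55


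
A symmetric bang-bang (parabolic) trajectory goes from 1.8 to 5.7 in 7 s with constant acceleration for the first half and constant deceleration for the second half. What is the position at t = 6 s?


Symmetric rest-to-rest: each phase covers (pf-p0)/2 in time T/2. 0.5*a*(T/2)^2 = (pf-p0)/2 => a = 4*(pf-p0)/T^2
a = 4*(5.7-1.8)/7^2 = 0.3184
t = 6 is in the deceleration phase (t > T/2).
p = pf - 0.5*a*(T-t)^2 = 5.7 - 0.5*0.3184*1^2
= 5.5408


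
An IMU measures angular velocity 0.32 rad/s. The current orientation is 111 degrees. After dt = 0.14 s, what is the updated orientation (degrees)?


delta_theta = w * dt = 0.32 * 0.14 = 0.0448 rad
= 2.5669 deg
theta_new = 111 + 2.5669 = 113.5669 deg


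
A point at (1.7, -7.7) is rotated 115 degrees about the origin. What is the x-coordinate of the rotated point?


x' = x*cos(theta) - y*sin(theta)
cos(115 deg) = -0.4226, sin(115 deg) = 0.9063
x' = 1.7 * -0.4226 - -7.7 * 0.9063
= -0.7185 - -6.9786
= 6.2601


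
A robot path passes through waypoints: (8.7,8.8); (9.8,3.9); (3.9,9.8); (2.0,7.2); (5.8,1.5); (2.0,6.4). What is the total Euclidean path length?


Segment lengths:
  seg1 = sqrt((1.1)^2 + (-4.9)^2) = 5.022
  seg2 = sqrt((-5.9)^2 + (5.9)^2) = 8.3439
  seg3 = sqrt((-1.9)^2 + (-2.6)^2) = 3.2202
  seg4 = sqrt((3.8)^2 + (-5.7)^2) = 6.8505
  seg5 = sqrt((-3.8)^2 + (4.9)^2) = 6.2008
Total = 29.6374
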